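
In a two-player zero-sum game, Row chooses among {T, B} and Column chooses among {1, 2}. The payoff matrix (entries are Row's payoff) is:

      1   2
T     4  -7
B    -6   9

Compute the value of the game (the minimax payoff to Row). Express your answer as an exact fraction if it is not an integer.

Row minima: T → -7, B → -6; maximin = -6.
Column maxima: 1 → 4, 2 → 9; minimax = 4.
-6 ≠ 4, so there is no saddle point; optimal play is mixed.
Let Row play T with probability p. Expected payoff against 1: 4p + (-6)(1−p) = 10p − 6; against 2: (-7)p + 9(1−p) = −16p + 9.
Setting these equal: 10p − 6 = −16p + 9 ⇒ 26p = 15 ⇒ p = 15/26, and the value is (10)·(15/26) − 6 = -3/13.
For Column: with q = P(1), equating T's and B's payoffs gives 11q − 7 = −15q + 9 ⇒ q = 8/13.

-3/13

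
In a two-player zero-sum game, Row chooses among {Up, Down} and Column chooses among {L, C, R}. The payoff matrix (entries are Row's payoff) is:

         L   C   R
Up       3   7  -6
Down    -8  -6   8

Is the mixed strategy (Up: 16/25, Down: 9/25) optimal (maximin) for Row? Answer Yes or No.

Against L this mix gives (16/25)·3 + (9/25)·(-8) = -24/25.
Against C this mix gives (16/25)·7 + (9/25)·(-6) = 58/25.
Against R this mix gives (16/25)·(-6) + (9/25)·8 = -24/25.
All of Column's active replies (L, R) yield -24/25, and no column does worse for Row. The mix makes Column indifferent and guarantees -24/25, so it is optimal.

Yes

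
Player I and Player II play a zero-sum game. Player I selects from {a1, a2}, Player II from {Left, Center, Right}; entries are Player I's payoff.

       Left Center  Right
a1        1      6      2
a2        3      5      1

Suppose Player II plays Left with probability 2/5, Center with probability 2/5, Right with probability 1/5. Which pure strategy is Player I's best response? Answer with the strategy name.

a2

Expected payoff of a1: (2/5)·1 + (2/5)·6 + (1/5)·2 = 16/5.
Expected payoff of a2: (2/5)·3 + (2/5)·5 + (1/5)·1 = 17/5.
The largest is 17/5, so Player I's best response is a2.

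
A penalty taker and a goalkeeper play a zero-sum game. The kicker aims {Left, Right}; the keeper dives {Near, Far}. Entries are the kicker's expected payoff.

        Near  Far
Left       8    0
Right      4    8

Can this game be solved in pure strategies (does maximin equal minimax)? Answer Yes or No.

Row minima: Left → 0, Right → 4; maximin = 4.
Column maxima: Near → 8, Far → 8; minimax = 8.
4 ≠ 8, so no pure-strategy equilibrium exists.

No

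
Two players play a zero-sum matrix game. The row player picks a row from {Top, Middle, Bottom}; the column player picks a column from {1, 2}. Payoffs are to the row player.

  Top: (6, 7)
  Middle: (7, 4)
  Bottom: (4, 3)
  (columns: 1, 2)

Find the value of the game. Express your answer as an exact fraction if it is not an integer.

25/4

Row minima: Top → 6, Middle → 4, Bottom → 3; maximin = 6.
Column maxima: 1 → 7, 2 → 7; minimax = 7.
6 ≠ 7, so there is no saddle point; optimal play is mixed.
Bottom is strictly dominated by Top, so the row player never plays it.
On the remaining 2×2 (Top, Middle vs 1, 2):
Let the row player play Top with probability p. Expected payoff against 1: 6p + 7(1−p) = −p + 7; against 2: 7p + 4(1−p) = 3p + 4.
Setting these equal: −p + 7 = 3p + 4 ⇒ −4p = -3 ⇒ p = 3/4, and the value is (-1)·(3/4) + 7 = 25/4.
For the column player: with q = P(1), equating Top's and Middle's payoffs gives −q + 7 = 3q + 4 ⇒ q = 3/4.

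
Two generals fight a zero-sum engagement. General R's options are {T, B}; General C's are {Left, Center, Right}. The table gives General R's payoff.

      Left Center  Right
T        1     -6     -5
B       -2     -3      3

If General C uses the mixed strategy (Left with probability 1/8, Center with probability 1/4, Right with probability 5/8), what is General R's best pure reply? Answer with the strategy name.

Expected payoff of T: (1/8)·1 + (1/4)·(-6) + (5/8)·(-5) = -9/2.
Expected payoff of B: (1/8)·(-2) + (1/4)·(-3) + (5/8)·3 = 7/8.
The largest is 7/8, so General R's best response is B.

B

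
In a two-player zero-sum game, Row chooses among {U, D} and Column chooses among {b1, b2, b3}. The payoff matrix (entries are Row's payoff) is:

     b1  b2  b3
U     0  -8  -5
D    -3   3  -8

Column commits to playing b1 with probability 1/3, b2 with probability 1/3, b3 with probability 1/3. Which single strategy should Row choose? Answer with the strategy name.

D

Expected payoff of U: (1/3)·0 + (1/3)·(-8) + (1/3)·(-5) = -13/3.
Expected payoff of D: (1/3)·(-3) + (1/3)·3 + (1/3)·(-8) = -8/3.
The largest is -8/3, so Row's best response is D.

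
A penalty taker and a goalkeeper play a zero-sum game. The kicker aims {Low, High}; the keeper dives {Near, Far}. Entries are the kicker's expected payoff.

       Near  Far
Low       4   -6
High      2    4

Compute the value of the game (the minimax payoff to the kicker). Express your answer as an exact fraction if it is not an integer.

7/3

Row minima: Low → -6, High → 2; maximin = 2.
Column maxima: Near → 4, Far → 4; minimax = 4.
2 ≠ 4, so there is no saddle point; optimal play is mixed.
Let the kicker play Low with probability p. Expected payoff against Near: 4p + 2(1−p) = 2p + 2; against Far: (-6)p + 4(1−p) = −10p + 4.
Setting these equal: 2p + 2 = −10p + 4 ⇒ 12p = 2 ⇒ p = 1/6, and the value is (2)·(1/6) + 2 = 7/3.
For the keeper: with q = P(Near), equating Low's and High's payoffs gives 10q − 6 = −2q + 4 ⇒ q = 5/6.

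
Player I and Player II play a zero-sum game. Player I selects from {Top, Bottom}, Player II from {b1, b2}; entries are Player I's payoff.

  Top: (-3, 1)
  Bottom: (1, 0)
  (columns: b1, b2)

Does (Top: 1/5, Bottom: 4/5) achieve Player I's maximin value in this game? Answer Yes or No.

Against b1 this mix gives (1/5)·(-3) + (4/5)·1 = 1/5.
Against b2 this mix gives (1/5)·1 + (4/5)·0 = 1/5.
All of Player II's active replies (b1, b2) yield 1/5, and no column does worse for Player I. The mix makes Player II indifferent and guarantees 1/5, so it is optimal.

Yes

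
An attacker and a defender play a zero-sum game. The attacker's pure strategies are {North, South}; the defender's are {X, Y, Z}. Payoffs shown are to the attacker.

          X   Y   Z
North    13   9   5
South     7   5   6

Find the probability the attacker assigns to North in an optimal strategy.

1/5

Row minima: North → 5, South → 5; maximin = 5.
Column maxima: X → 13, Y → 9, Z → 6; minimax = 6.
5 ≠ 6, so there is no saddle point; optimal play is mixed.
X is strictly dominated by Y (it gives the attacker strictly more in every row), so the defender never plays it.
On the remaining 2×2 (North, South vs Y, Z):
Let the attacker play North with probability p. Expected payoff against Y: 9p + 5(1−p) = 4p + 5; against Z: 5p + 6(1−p) = −p + 6.
Setting these equal: 4p + 5 = −p + 6 ⇒ 5p = 1 ⇒ p = 1/5, and the value is (4)·(1/5) + 5 = 29/5.
For the defender: with q = P(Y), equating North's and South's payoffs gives 4q + 5 = −q + 6 ⇒ q = 1/5.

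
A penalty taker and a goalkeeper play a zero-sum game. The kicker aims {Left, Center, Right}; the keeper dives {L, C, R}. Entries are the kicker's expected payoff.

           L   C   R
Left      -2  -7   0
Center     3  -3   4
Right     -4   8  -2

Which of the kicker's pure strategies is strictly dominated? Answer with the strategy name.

Center gives a strictly higher payoff than Left against every column: 3 > -2, -3 > -7, 4 > 0.
So Left is strictly dominated and the kicker never plays it.

Left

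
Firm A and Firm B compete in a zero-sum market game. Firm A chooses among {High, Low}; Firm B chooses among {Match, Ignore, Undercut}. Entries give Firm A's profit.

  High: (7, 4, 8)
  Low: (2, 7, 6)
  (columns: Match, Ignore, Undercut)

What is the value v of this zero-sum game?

Row minima: High → 4, Low → 2; maximin = 4.
Column maxima: Match → 7, Ignore → 7, Undercut → 8; minimax = 7.
4 ≠ 7, so there is no saddle point; optimal play is mixed.
Undercut is strictly dominated by Match (it gives Firm A strictly more in every row), so Firm B never plays it.
On the remaining 2×2 (High, Low vs Match, Ignore):
Let Firm A play High with probability p. Expected payoff against Match: 7p + 2(1−p) = 5p + 2; against Ignore: 4p + 7(1−p) = −3p + 7.
Setting these equal: 5p + 2 = −3p + 7 ⇒ 8p = 5 ⇒ p = 5/8, and the value is (5)·(5/8) + 2 = 41/8.
For Firm B: with q = P(Match), equating High's and Low's payoffs gives 3q + 4 = −5q + 7 ⇒ q = 3/8.

41/8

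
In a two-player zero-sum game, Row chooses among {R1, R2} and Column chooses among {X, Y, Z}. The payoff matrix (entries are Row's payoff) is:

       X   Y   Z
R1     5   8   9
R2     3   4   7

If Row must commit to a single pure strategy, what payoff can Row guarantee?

5

Row minima: R1 → 5, R2 → 3.
The best of these is 5.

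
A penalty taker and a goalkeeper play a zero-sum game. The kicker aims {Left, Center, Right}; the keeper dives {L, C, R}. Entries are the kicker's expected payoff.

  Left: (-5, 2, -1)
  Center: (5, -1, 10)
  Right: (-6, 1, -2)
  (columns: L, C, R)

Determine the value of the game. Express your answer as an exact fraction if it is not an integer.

5/13

Row minima: Left → -5, Center → -1, Right → -6; maximin = -1.
Column maxima: L → 5, C → 2, R → 10; minimax = 2.
-1 ≠ 2, so there is no saddle point; optimal play is mixed.
Right is strictly dominated by Left, so the kicker never plays it.
R is strictly dominated by L (it gives the kicker strictly more in every row), so the keeper never plays it.
On the remaining 2×2 (Left, Center vs L, C):
Let the kicker play Left with probability p. Expected payoff against L: (-5)p + 5(1−p) = −10p + 5; against C: 2p + (-1)(1−p) = 3p − 1.
Setting these equal: −10p + 5 = 3p − 1 ⇒ −13p = -6 ⇒ p = 6/13, and the value is (-10)·(6/13) + 5 = 5/13.
For the keeper: with q = P(L), equating Left's and Center's payoffs gives −7q + 2 = 6q − 1 ⇒ q = 3/13.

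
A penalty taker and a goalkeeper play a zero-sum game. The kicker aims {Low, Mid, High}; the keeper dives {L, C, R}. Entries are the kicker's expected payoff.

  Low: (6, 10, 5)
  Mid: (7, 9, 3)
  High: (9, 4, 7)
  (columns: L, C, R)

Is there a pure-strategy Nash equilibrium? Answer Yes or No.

Row minima: Low → 5, Mid → 3, High → 4; maximin = 5.
Column maxima: L → 9, C → 10, R → 7; minimax = 7.
5 ≠ 7, so no pure-strategy equilibrium exists.

No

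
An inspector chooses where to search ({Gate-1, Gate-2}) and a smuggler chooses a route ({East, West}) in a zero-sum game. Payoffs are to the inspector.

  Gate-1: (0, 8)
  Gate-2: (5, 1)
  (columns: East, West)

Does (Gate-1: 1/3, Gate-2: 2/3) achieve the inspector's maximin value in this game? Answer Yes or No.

Yes

Against East this mix gives (1/3)·0 + (2/3)·5 = 10/3.
Against West this mix gives (1/3)·8 + (2/3)·1 = 10/3.
All of the smuggler's active replies (East, West) yield 10/3, and no column does worse for the inspector. The mix makes the smuggler indifferent and guarantees 10/3, so it is optimal.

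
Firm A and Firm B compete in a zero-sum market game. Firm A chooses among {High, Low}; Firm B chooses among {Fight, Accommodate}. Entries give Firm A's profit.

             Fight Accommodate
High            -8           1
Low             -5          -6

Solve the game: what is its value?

-53/10

Row minima: High → -8, Low → -6; maximin = -6.
Column maxima: Fight → -5, Accommodate → 1; minimax = -5.
-6 ≠ -5, so there is no saddle point; optimal play is mixed.
Let Firm A play High with probability p. Expected payoff against Fight: (-8)p + (-5)(1−p) = −3p − 5; against Accommodate: 1p + (-6)(1−p) = 7p − 6.
Setting these equal: −3p − 5 = 7p − 6 ⇒ −10p = -1 ⇒ p = 1/10, and the value is (-3)·(1/10) − 5 = -53/10.
For Firm B: with q = P(Fight), equating High's and Low's payoffs gives −9q + 1 = q − 6 ⇒ q = 7/10.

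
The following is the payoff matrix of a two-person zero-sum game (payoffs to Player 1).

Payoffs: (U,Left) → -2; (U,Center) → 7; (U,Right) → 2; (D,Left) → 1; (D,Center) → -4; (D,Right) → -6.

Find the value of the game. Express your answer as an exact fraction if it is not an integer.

Row minima: U → -2, D → -6; maximin = -2.
Column maxima: Left → 1, Center → 7, Right → 2; minimax = 1.
-2 ≠ 1, so there is no saddle point; optimal play is mixed.
Center is strictly dominated by Right (it gives Player 1 strictly more in every row), so Player 2 never plays it.
On the remaining 2×2 (U, D vs Left, Right):
Let Player 1 play U with probability p. Expected payoff against Left: (-2)p + 1(1−p) = −3p + 1; against Right: 2p + (-6)(1−p) = 8p − 6.
Setting these equal: −3p + 1 = 8p − 6 ⇒ −11p = -7 ⇒ p = 7/11, and the value is (-3)·(7/11) + 1 = -10/11.
For Player 2: with q = P(Left), equating U's and D's payoffs gives −4q + 2 = 7q − 6 ⇒ q = 8/11.

-10/11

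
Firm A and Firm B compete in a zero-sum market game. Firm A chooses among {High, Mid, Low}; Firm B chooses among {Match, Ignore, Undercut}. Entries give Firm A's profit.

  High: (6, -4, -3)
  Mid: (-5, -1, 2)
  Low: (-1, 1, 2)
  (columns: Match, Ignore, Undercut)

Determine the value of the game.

1/6

Row minima: High → -4, Mid → -5, Low → -1; maximin = -1.
Column maxima: Match → 6, Ignore → 1, Undercut → 2; minimax = 1.
-1 ≠ 1, so there is no saddle point; optimal play is mixed.
Undercut is strictly dominated by Ignore (it gives Firm A strictly more in every row), so Firm B never plays it.
With Undercut eliminated, Mid is strictly dominated by Low (Low gives Firm A strictly more in every remaining column), so Firm A never plays it.
On the remaining 2×2 (High, Low vs Match, Ignore):
Let Firm A play High with probability p. Expected payoff against Match: 6p + (-1)(1−p) = 7p − 1; against Ignore: (-4)p + 1(1−p) = −5p + 1.
Setting these equal: 7p − 1 = −5p + 1 ⇒ 12p = 2 ⇒ p = 1/6, and the value is (7)·(1/6) − 1 = 1/6.
For Firm B: with q = P(Match), equating High's and Low's payoffs gives 10q − 4 = −2q + 1 ⇒ q = 5/12.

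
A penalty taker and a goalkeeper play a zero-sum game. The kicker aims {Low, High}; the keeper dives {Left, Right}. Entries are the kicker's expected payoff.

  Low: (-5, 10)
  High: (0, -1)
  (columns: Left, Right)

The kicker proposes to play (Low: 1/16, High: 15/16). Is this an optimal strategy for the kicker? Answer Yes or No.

Against Left this mix gives (1/16)·(-5) + (15/16)·0 = -5/16.
Against Right this mix gives (1/16)·10 + (15/16)·(-1) = -5/16.
All of the keeper's active replies (Left, Right) yield -5/16, and no column does worse for the kicker. The mix makes the keeper indifferent and guarantees -5/16, so it is optimal.

Yes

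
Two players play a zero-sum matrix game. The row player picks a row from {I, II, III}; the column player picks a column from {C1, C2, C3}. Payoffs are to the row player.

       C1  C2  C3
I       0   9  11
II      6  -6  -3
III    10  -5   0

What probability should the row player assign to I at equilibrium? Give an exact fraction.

5/8

Row minima: I → 0, II → -6, III → -5; maximin = 0.
Column maxima: C1 → 10, C2 → 9, C3 → 11; minimax = 9.
0 ≠ 9, so there is no saddle point; optimal play is mixed.
II is strictly dominated by III, so the row player never plays it.
C3 is strictly dominated by C2 (it gives the row player strictly more in every row), so the column player never plays it.
On the remaining 2×2 (I, III vs C1, C2):
Let the row player play I with probability p. Expected payoff against C1: 0p + 10(1−p) = −10p + 10; against C2: 9p + (-5)(1−p) = 14p − 5.
Setting these equal: −10p + 10 = 14p − 5 ⇒ −24p = -15 ⇒ p = 5/8, and the value is (-10)·(5/8) + 10 = 15/4.
For the column player: with q = P(C1), equating I's and III's payoffs gives −9q + 9 = 15q − 5 ⇒ q = 7/12.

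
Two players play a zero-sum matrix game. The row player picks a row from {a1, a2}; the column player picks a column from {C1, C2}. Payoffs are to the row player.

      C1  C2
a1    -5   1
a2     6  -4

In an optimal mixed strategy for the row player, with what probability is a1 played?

5/8

Row minima: a1 → -5, a2 → -4; maximin = -4.
Column maxima: C1 → 6, C2 → 1; minimax = 1.
-4 ≠ 1, so there is no saddle point; optimal play is mixed.
Let the row player play a1 with probability p. Expected payoff against C1: (-5)p + 6(1−p) = −11p + 6; against C2: 1p + (-4)(1−p) = 5p − 4.
Setting these equal: −11p + 6 = 5p − 4 ⇒ −16p = -10 ⇒ p = 5/8, and the value is (-11)·(5/8) + 6 = -7/8.
For the column player: with q = P(C1), equating a1's and a2's payoffs gives −6q + 1 = 10q − 4 ⇒ q = 5/16.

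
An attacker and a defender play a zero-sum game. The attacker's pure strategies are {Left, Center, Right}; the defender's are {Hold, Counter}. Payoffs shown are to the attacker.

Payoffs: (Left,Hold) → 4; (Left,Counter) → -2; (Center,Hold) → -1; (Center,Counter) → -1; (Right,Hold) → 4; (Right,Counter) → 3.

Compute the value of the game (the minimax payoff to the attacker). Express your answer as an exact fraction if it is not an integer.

3

Row minima: Left → -2, Center → -1, Right → 3; maximin = 3.
Column maxima: Hold → 4, Counter → 3; minimax = 3.
Since maximin = minimax = 3, there is a saddle point and the value is 3.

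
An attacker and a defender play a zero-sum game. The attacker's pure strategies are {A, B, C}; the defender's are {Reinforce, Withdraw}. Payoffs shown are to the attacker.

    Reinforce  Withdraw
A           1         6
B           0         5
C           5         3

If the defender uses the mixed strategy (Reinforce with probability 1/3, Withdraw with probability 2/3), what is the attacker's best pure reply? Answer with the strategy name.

A

Expected payoff of A: (1/3)·1 + (2/3)·6 = 13/3.
Expected payoff of B: (1/3)·0 + (2/3)·5 = 10/3.
Expected payoff of C: (1/3)·5 + (2/3)·3 = 11/3.
The largest is 13/3, so the attacker's best response is A.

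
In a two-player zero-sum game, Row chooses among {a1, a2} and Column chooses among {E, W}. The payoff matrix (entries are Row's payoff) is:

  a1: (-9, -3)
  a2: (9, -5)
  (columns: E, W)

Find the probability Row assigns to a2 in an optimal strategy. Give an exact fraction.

3/10

Row minima: a1 → -9, a2 → -5; maximin = -5.
Column maxima: E → 9, W → -3; minimax = -3.
-5 ≠ -3, so there is no saddle point; optimal play is mixed.
Let Row play a1 with probability p. Expected payoff against E: (-9)p + 9(1−p) = −18p + 9; against W: (-3)p + (-5)(1−p) = 2p − 5.
Setting these equal: −18p + 9 = 2p − 5 ⇒ −20p = -14 ⇒ p = 7/10, and the value is (-18)·(7/10) + 9 = -18/5.
For Column: with q = P(E), equating a1's and a2's payoffs gives −6q − 3 = 14q − 5 ⇒ q = 1/10.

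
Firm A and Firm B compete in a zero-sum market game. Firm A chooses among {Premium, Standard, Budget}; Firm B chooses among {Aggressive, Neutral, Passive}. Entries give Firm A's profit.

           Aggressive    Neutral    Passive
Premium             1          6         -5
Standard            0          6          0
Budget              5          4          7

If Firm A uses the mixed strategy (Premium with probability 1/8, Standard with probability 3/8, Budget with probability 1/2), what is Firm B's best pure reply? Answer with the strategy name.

If Firm B plays Aggressive, Firm A's expected payoff is (1/8)·1 + (3/8)·0 + (1/2)·5 = 21/8.
If Firm B plays Neutral, Firm A's expected payoff is (1/8)·6 + (3/8)·6 + (1/2)·4 = 5.
If Firm B plays Passive, Firm A's expected payoff is (1/8)·(-5) + (3/8)·0 + (1/2)·7 = 23/8.
Firm B minimizes Firm A's payoff; the smallest is 21/8, so the best response is Aggressive.

Aggressive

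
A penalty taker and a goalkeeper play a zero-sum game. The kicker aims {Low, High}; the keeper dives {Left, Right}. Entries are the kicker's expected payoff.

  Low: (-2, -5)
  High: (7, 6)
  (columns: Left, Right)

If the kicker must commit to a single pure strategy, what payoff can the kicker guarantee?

Row minima: Low → -5, High → 6.
The best of these is 6.

6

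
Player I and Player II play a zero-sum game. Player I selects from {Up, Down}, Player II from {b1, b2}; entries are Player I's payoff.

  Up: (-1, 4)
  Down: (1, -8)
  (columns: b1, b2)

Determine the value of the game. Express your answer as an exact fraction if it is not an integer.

Row minima: Up → -1, Down → -8; maximin = -1.
Column maxima: b1 → 1, b2 → 4; minimax = 1.
-1 ≠ 1, so there is no saddle point; optimal play is mixed.
Let Player I play Up with probability p. Expected payoff against b1: (-1)p + 1(1−p) = −2p + 1; against b2: 4p + (-8)(1−p) = 12p − 8.
Setting these equal: −2p + 1 = 12p − 8 ⇒ −14p = -9 ⇒ p = 9/14, and the value is (-2)·(9/14) + 1 = -2/7.
For Player II: with q = P(b1), equating Up's and Down's payoffs gives −5q + 4 = 9q − 8 ⇒ q = 6/7.

-2/7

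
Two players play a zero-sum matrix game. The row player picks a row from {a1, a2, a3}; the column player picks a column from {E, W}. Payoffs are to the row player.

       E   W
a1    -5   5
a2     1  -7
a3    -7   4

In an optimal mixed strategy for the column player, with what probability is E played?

2/3

Row minima: a1 → -5, a2 → -7, a3 → -7; maximin = -5.
Column maxima: E → 1, W → 5; minimax = 1.
-5 ≠ 1, so there is no saddle point; optimal play is mixed.
a3 is strictly dominated by a1, so the row player never plays it.
On the remaining 2×2 (a1, a2 vs E, W):
Let the row player play a1 with probability p. Expected payoff against E: (-5)p + 1(1−p) = −6p + 1; against W: 5p + (-7)(1−p) = 12p − 7.
Setting these equal: −6p + 1 = 12p − 7 ⇒ −18p = -8 ⇒ p = 4/9, and the value is (-6)·(4/9) + 1 = -5/3.
For the column player: with q = P(E), equating a1's and a2's payoffs gives −10q + 5 = 8q − 7 ⇒ q = 2/3.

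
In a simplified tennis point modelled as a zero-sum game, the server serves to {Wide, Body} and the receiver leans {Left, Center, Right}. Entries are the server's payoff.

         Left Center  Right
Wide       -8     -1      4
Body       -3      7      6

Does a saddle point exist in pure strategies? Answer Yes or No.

Yes

Row minima: Wide → -8, Body → -3; maximin = -3.
Column maxima: Left → -3, Center → 7, Right → 6; minimax = -3.
maximin = minimax = -3, so a saddle point exists.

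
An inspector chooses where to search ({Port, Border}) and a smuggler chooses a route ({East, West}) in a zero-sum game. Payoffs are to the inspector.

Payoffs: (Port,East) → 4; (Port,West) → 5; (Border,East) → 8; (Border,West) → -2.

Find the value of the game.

48/11

Row minima: Port → 4, Border → -2; maximin = 4.
Column maxima: East → 8, West → 5; minimax = 5.
4 ≠ 5, so there is no saddle point; optimal play is mixed.
Let the inspector play Port with probability p. Expected payoff against East: 4p + 8(1−p) = −4p + 8; against West: 5p + (-2)(1−p) = 7p − 2.
Setting these equal: −4p + 8 = 7p − 2 ⇒ −11p = -10 ⇒ p = 10/11, and the value is (-4)·(10/11) + 8 = 48/11.
For the smuggler: with q = P(East), equating Port's and Border's payoffs gives −q + 5 = 10q − 2 ⇒ q = 7/11.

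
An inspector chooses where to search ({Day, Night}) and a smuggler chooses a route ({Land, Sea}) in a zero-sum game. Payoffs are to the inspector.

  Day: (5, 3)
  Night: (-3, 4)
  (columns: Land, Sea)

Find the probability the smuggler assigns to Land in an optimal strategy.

Row minima: Day → 3, Night → -3; maximin = 3.
Column maxima: Land → 5, Sea → 4; minimax = 4.
3 ≠ 4, so there is no saddle point; optimal play is mixed.
Let the inspector play Day with probability p. Expected payoff against Land: 5p + (-3)(1−p) = 8p − 3; against Sea: 3p + 4(1−p) = −p + 4.
Setting these equal: 8p − 3 = −p + 4 ⇒ 9p = 7 ⇒ p = 7/9, and the value is (8)·(7/9) − 3 = 29/9.
For the smuggler: with q = P(Land), equating Day's and Night's payoffs gives 2q + 3 = −7q + 4 ⇒ q = 1/9.

1/9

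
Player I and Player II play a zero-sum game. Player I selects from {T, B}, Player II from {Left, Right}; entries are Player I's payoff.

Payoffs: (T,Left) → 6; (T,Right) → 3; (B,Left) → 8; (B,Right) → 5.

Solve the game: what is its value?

5

Row minima: T → 3, B → 5; maximin = 5.
Column maxima: Left → 8, Right → 5; minimax = 5.
Since maximin = minimax = 5, there is a saddle point and the value is 5.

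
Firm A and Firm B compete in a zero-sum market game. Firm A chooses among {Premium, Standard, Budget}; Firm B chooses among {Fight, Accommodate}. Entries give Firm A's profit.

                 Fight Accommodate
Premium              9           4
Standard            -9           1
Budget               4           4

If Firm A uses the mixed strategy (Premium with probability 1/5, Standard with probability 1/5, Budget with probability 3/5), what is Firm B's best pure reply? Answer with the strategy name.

Fight

If Firm B plays Fight, Firm A's expected payoff is (1/5)·9 + (1/5)·(-9) + (3/5)·4 = 12/5.
If Firm B plays Accommodate, Firm A's expected payoff is (1/5)·4 + (1/5)·1 + (3/5)·4 = 17/5.
Firm B minimizes Firm A's payoff; the smallest is 12/5, so the best response is Fight.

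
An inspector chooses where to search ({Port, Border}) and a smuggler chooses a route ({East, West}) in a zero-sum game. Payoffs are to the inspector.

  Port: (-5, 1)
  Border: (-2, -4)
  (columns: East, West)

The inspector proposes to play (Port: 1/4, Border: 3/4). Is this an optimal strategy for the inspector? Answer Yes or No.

Against East this mix gives (1/4)·(-5) + (3/4)·(-2) = -11/4.
Against West this mix gives (1/4)·1 + (3/4)·(-4) = -11/4.
All of the smuggler's active replies (East, West) yield -11/4, and no column does worse for the inspector. The mix makes the smuggler indifferent and guarantees -11/4, so it is optimal.

Yes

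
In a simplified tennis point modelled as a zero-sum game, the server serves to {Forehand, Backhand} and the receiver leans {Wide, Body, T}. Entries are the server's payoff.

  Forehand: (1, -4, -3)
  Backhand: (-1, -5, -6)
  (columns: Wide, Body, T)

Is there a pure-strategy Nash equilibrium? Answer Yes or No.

Yes

Row minima: Forehand → -4, Backhand → -6; maximin = -4.
Column maxima: Wide → 1, Body → -4, T → -3; minimax = -4.
maximin = minimax = -4, so a saddle point exists.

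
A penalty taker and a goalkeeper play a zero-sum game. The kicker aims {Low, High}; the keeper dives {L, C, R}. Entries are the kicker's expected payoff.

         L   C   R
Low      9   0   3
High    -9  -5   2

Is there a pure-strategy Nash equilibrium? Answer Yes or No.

Yes

Row minima: Low → 0, High → -9; maximin = 0.
Column maxima: L → 9, C → 0, R → 3; minimax = 0.
maximin = minimax = 0, so a saddle point exists.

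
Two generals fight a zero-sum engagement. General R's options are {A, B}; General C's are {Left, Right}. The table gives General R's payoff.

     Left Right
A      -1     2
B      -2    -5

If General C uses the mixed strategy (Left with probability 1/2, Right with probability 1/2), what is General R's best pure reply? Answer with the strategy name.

A

Expected payoff of A: (1/2)·(-1) + (1/2)·2 = 1/2.
Expected payoff of B: (1/2)·(-2) + (1/2)·(-5) = -7/2.
The largest is 1/2, so General R's best response is A.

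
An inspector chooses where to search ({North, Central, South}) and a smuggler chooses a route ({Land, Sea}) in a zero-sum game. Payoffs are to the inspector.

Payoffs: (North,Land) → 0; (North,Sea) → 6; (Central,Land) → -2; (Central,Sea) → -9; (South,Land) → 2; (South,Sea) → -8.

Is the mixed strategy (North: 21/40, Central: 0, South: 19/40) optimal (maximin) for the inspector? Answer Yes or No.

Against Land this mix gives (21/40)·0 + (19/40)·2 = 19/20.
Against Sea this mix gives (21/40)·6 + (19/40)·(-8) = -13/20.
The smuggler will play Sea, holding the inspector to -13/20. Shifting weight toward the row that does better against Sea would raise this floor (the equalizing mix achieves 3/4 against both Sea and Land), so the proposed strategy is not optimal.

No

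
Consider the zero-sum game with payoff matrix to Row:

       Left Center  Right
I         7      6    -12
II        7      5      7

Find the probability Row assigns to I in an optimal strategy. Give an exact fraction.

1/10

Row minima: I → -12, II → 5; maximin = 5.
Column maxima: Left → 7, Center → 6, Right → 7; minimax = 6.
5 ≠ 6, so there is no saddle point; optimal play is mixed.
Left is strictly dominated by Center (it gives Row strictly more in every row), so Column never plays it.
On the remaining 2×2 (I, II vs Center, Right):
Let Row play I with probability p. Expected payoff against Center: 6p + 5(1−p) = p + 5; against Right: (-12)p + 7(1−p) = −19p + 7.
Setting these equal: p + 5 = −19p + 7 ⇒ 20p = 2 ⇒ p = 1/10, and the value is (1)·(1/10) + 5 = 51/10.
For Column: with q = P(Center), equating I's and II's payoffs gives 18q − 12 = −2q + 7 ⇒ q = 19/20.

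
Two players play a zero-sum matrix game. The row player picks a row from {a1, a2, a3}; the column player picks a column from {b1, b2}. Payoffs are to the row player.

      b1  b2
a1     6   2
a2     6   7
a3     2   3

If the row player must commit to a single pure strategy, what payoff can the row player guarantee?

Row minima: a1 → 2, a2 → 6, a3 → 2.
The best of these is 6.

6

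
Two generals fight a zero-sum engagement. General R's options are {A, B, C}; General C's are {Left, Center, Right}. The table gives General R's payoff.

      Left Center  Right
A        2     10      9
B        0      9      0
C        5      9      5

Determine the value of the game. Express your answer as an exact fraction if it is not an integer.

Row minima: A → 2, B → 0, C → 5; maximin = 5.
Column maxima: Left → 5, Center → 10, Right → 9; minimax = 5.
Since maximin = minimax = 5, there is a saddle point and the value is 5.

5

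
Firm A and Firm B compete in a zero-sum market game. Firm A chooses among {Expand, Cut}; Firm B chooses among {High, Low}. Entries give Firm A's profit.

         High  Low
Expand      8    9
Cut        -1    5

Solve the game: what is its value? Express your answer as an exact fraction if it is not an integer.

8

Row minima: Expand → 8, Cut → -1; maximin = 8.
Column maxima: High → 8, Low → 9; minimax = 8.
Since maximin = minimax = 8, there is a saddle point and the value is 8.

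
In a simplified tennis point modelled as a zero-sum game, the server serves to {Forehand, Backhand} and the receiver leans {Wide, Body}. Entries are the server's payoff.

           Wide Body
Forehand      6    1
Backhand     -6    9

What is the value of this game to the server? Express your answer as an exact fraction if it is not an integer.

Row minima: Forehand → 1, Backhand → -6; maximin = 1.
Column maxima: Wide → 6, Body → 9; minimax = 6.
1 ≠ 6, so there is no saddle point; optimal play is mixed.
Let the server play Forehand with probability p. Expected payoff against Wide: 6p + (-6)(1−p) = 12p − 6; against Body: 1p + 9(1−p) = −8p + 9.
Setting these equal: 12p − 6 = −8p + 9 ⇒ 20p = 15 ⇒ p = 3/4, and the value is (12)·(3/4) − 6 = 3.
For the receiver: with q = P(Wide), equating Forehand's and Backhand's payoffs gives 5q + 1 = −15q + 9 ⇒ q = 2/5.

3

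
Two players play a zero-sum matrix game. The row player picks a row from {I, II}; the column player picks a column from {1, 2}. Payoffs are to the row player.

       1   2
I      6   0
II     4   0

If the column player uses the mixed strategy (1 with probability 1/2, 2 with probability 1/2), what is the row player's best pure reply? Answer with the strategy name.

Expected payoff of I: (1/2)·6 + (1/2)·0 = 3.
Expected payoff of II: (1/2)·4 + (1/2)·0 = 2.
The largest is 3, so the row player's best response is I.

I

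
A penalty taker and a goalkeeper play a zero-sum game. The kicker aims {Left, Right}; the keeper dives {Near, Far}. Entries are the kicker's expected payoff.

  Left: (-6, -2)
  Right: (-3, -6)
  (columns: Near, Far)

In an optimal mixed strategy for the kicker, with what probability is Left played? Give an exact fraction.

3/7

Row minima: Left → -6, Right → -6; maximin = -6.
Column maxima: Near → -3, Far → -2; minimax = -3.
-6 ≠ -3, so there is no saddle point; optimal play is mixed.
Let the kicker play Left with probability p. Expected payoff against Near: (-6)p + (-3)(1−p) = −3p − 3; against Far: (-2)p + (-6)(1−p) = 4p − 6.
Setting these equal: −3p − 3 = 4p − 6 ⇒ −7p = -3 ⇒ p = 3/7, and the value is (-3)·(3/7) − 3 = -30/7.
For the keeper: with q = P(Near), equating Left's and Right's payoffs gives −4q − 2 = 3q − 6 ⇒ q = 4/7.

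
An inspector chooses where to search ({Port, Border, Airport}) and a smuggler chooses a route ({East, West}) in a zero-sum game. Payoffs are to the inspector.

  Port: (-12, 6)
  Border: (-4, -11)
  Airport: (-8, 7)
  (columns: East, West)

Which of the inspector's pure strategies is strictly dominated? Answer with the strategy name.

Port

Airport gives a strictly higher payoff than Port against every column: -8 > -12, 7 > 6.
So Port is strictly dominated and the inspector never plays it.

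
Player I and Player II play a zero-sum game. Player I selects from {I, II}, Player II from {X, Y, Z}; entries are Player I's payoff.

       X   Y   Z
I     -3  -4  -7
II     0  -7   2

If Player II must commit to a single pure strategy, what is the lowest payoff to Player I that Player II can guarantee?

Column maxima: X → 0, Y → -4, Z → 2.
The smallest of these is -4.

-4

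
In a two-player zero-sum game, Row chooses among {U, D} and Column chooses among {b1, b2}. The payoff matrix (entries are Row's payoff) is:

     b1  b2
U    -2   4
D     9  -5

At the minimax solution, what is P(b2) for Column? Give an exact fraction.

11/20

Row minima: U → -2, D → -5; maximin = -2.
Column maxima: b1 → 9, b2 → 4; minimax = 4.
-2 ≠ 4, so there is no saddle point; optimal play is mixed.
Let Row play U with probability p. Expected payoff against b1: (-2)p + 9(1−p) = −11p + 9; against b2: 4p + (-5)(1−p) = 9p − 5.
Setting these equal: −11p + 9 = 9p − 5 ⇒ −20p = -14 ⇒ p = 7/10, and the value is (-11)·(7/10) + 9 = 13/10.
For Column: with q = P(b1), equating U's and D's payoffs gives −6q + 4 = 14q − 5 ⇒ q = 9/20.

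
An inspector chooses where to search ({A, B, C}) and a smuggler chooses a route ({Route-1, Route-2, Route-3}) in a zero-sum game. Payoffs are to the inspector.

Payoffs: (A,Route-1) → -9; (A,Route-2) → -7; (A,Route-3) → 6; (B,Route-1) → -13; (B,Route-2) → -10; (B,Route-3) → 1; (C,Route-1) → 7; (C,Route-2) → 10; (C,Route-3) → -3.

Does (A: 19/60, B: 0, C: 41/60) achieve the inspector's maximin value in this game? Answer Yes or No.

Against Route-1 this mix gives (19/60)·(-9) + (41/60)·7 = 29/15.
Against Route-2 this mix gives (19/60)·(-7) + (41/60)·10 = 277/60.
Against Route-3 this mix gives (19/60)·6 + (41/60)·(-3) = -3/20.
The smuggler will play Route-3, holding the inspector to -3/20. Shifting weight toward the row that does better against Route-3 would raise this floor (the equalizing mix achieves 3/5 against both Route-3 and Route-1), so the proposed strategy is not optimal.

No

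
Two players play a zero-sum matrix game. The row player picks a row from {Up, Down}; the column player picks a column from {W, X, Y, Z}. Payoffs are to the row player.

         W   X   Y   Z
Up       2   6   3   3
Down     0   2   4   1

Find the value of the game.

Row minima: Up → 2, Down → 0; maximin = 2.
Column maxima: W → 2, X → 6, Y → 4, Z → 3; minimax = 2.
Since maximin = minimax = 2, there is a saddle point and the value is 2.

2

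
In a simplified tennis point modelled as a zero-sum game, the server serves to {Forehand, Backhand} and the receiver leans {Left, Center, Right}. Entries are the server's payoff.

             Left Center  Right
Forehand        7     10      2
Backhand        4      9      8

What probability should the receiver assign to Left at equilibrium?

Row minima: Forehand → 2, Backhand → 4; maximin = 4.
Column maxima: Left → 7, Center → 10, Right → 8; minimax = 7.
4 ≠ 7, so there is no saddle point; optimal play is mixed.
Center is strictly dominated by Left (it gives the server strictly more in every row), so the receiver never plays it.
On the remaining 2×2 (Forehand, Backhand vs Left, Right):
Let the server play Forehand with probability p. Expected payoff against Left: 7p + 4(1−p) = 3p + 4; against Right: 2p + 8(1−p) = −6p + 8.
Setting these equal: 3p + 4 = −6p + 8 ⇒ 9p = 4 ⇒ p = 4/9, and the value is (3)·(4/9) + 4 = 16/3.
For the receiver: with q = P(Left), equating Forehand's and Backhand's payoffs gives 5q + 2 = −4q + 8 ⇒ q = 2/3.

2/3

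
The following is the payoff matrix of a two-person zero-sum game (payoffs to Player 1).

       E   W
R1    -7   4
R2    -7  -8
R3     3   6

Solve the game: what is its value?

3

Row minima: R1 → -7, R2 → -8, R3 → 3; maximin = 3.
Column maxima: E → 3, W → 6; minimax = 3.
Since maximin = minimax = 3, there is a saddle point and the value is 3.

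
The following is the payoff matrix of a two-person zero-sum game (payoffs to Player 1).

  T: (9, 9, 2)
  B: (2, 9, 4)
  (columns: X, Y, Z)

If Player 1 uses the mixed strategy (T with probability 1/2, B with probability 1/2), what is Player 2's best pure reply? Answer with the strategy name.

If Player 2 plays X, Player 1's expected payoff is (1/2)·9 + (1/2)·2 = 11/2.
If Player 2 plays Y, Player 1's expected payoff is (1/2)·9 + (1/2)·9 = 9.
If Player 2 plays Z, Player 1's expected payoff is (1/2)·2 + (1/2)·4 = 3.
Player 2 minimizes Player 1's payoff; the smallest is 3, so the best response is Z.

Z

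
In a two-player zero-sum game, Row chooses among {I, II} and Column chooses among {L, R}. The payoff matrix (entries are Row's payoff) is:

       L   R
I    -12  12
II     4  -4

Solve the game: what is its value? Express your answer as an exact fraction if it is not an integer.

Row minima: I → -12, II → -4; maximin = -4.
Column maxima: L → 4, R → 12; minimax = 4.
-4 ≠ 4, so there is no saddle point; optimal play is mixed.
Let Row play I with probability p. Expected payoff against L: (-12)p + 4(1−p) = −16p + 4; against R: 12p + (-4)(1−p) = 16p − 4.
Setting these equal: −16p + 4 = 16p − 4 ⇒ −32p = -8 ⇒ p = 1/4, and the value is (-16)·(1/4) + 4 = 0.
For Column: with q = P(L), equating I's and II's payoffs gives −24q + 12 = 8q − 4 ⇒ q = 1/2.

0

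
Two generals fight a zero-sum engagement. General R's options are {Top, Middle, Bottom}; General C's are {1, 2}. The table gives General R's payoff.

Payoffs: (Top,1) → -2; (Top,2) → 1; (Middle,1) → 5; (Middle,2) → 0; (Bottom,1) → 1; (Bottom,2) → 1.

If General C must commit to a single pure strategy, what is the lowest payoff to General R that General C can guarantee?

1

Column maxima: 1 → 5, 2 → 1.
The smallest of these is 1.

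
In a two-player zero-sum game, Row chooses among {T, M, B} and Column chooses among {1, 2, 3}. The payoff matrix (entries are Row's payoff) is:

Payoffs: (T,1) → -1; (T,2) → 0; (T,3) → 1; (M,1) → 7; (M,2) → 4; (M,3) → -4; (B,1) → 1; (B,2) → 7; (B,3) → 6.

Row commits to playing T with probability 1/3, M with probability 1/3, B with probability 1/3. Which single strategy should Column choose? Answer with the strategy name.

3

If Column plays 1, Row's expected payoff is (1/3)·(-1) + (1/3)·7 + (1/3)·1 = 7/3.
If Column plays 2, Row's expected payoff is (1/3)·0 + (1/3)·4 + (1/3)·7 = 11/3.
If Column plays 3, Row's expected payoff is (1/3)·1 + (1/3)·(-4) + (1/3)·6 = 1.
Column minimizes Row's payoff; the smallest is 1, so the best response is 3.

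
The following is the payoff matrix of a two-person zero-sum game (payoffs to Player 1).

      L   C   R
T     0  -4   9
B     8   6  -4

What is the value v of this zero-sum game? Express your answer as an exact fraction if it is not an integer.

Row minima: T → -4, B → -4; maximin = -4.
Column maxima: L → 8, C → 6, R → 9; minimax = 6.
-4 ≠ 6, so there is no saddle point; optimal play is mixed.
L is strictly dominated by C (it gives Player 1 strictly more in every row), so Player 2 never plays it.
On the remaining 2×2 (T, B vs C, R):
Let Player 1 play T with probability p. Expected payoff against C: (-4)p + 6(1−p) = −10p + 6; against R: 9p + (-4)(1−p) = 13p − 4.
Setting these equal: −10p + 6 = 13p − 4 ⇒ −23p = -10 ⇒ p = 10/23, and the value is (-10)·(10/23) + 6 = 38/23.
For Player 2: with q = P(C), equating T's and B's payoffs gives −13q + 9 = 10q − 4 ⇒ q = 13/23.

38/23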